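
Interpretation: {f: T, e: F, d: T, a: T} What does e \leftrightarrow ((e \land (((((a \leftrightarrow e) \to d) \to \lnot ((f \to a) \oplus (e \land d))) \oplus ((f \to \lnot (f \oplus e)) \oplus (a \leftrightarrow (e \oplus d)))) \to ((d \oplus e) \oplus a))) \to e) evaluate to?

F

Substituting f=T, e=F, d=T, a=T:
a \leftrightarrow e = T \leftrightarrow F = F
(a \leftrightarrow e) \to d = F \to T = T
f \to a = T \to T = T
e \land d = F \land T = F
(f \to a) \oplus (e \land d) = T \oplus F = T
\lnot ((f \to a) \oplus (e \land d)) = \lnot T = F
((a \leftrightarrow e) \to d) \to \lnot ((f \to a) \oplus (e \land d)) = T \to F = F
f \oplus e = T \oplus F = T
\lnot (f \oplus e) = \lnot T = F
f \to \lnot (f \oplus e) = T \to F = F
e \oplus d = F \oplus T = T
a \leftrightarrow (e \oplus d) = T \leftrightarrow T = T
(f \to \lnot (f \oplus e)) \oplus (a \leftrightarrow (e \oplus d)) = F \oplus T = T
(((a \leftrightarrow e) \to d) \to \lnot ((f \to a) \oplus (e \land d))) \oplus ((f \to \lnot (f \oplus e)) \oplus (a \leftrightarrow (e \oplus d))) = F \oplus T = T
d \oplus e = T \oplus F = T
(d \oplus e) \oplus a = T \oplus T = F
((((a \leftrightarrow e) \to d) \to \lnot ((f \to a) \oplus (e \land d))) \oplus ((f \to \lnot (f \oplus e)) \oplus (a \leftrightarrow (e \oplus d)))) \to ((d \oplus e) \oplus a) = T \to F = F
e \land (((((a \leftrightarrow e) \to d) \to \lnot ((f \to a) \oplus (e \land d))) \oplus ((f \to \lnot (f \oplus e)) \oplus (a \leftrightarrow (e \oplus d)))) \to ((d \oplus e) \oplus a)) = F \land F = F
(e \land (((((a \leftrightarrow e) \to d) \to \lnot ((f \to a) \oplus (e \land d))) \oplus ((f \to \lnot (f \oplus e)) \oplus (a \leftrightarrow (e \oplus d)))) \to ((d \oplus e) \oplus a))) \to e = F \to F = T
e \leftrightarrow ((e \land (((((a \leftrightarrow e) \to d) \to \lnot ((f \to a) \oplus (e \land d))) \oplus ((f \to \lnot (f \oplus e)) \oplus (a \leftrightarrow (e \oplus d)))) \to ((d \oplus e) \oplus a))) \to e) = F \leftrightarrow T = F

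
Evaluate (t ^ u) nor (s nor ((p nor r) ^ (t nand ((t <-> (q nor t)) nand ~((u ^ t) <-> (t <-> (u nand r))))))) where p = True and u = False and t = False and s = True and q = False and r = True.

t ^ u = False ^ False = False
p nor r = True nor True = False
q nor t = False nor False = True
t <-> (q nor t) = False <-> True = False
u ^ t = False ^ False = False
u nand r = False nand True = True
t <-> (u nand r) = False <-> True = False
(u ^ t) <-> (t <-> (u nand r)) = False <-> False = True
~((u ^ t) <-> (t <-> (u nand r))) = ~True = False
(t <-> (q nor t)) nand ~((u ^ t) <-> (t <-> (u nand r))) = False nand False = True
t nand ((t <-> (q nor t)) nand ~((u ^ t) <-> (t <-> (u nand r)))) = False nand True = True
(p nor r) ^ (t nand ((t <-> (q nor t)) nand ~((u ^ t) <-> (t <-> (u nand r))))) = False ^ True = True
s nor ((p nor r) ^ (t nand ((t <-> (q nor t)) nand ~((u ^ t) <-> (t <-> (u nand r)))))) = True nor True = False
(t ^ u) nor (s nor ((p nor r) ^ (t nand ((t <-> (q nor t)) nand ~((u ^ t) <-> (t <-> (u nand r))))))) = False nor False = True

True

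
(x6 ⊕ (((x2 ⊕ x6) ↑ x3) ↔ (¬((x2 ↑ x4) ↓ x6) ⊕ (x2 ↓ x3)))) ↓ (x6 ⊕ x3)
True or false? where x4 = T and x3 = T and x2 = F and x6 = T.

Substituting x4=T, x3=T, x2=F, x6=T:
x2 ⊕ x6 = F ⊕ T = T
(x2 ⊕ x6) ↑ x3 = T ↑ T = F
x2 ↑ x4 = F ↑ T = T
(x2 ↑ x4) ↓ x6 = T ↓ T = F
¬((x2 ↑ x4) ↓ x6) = ¬F = T
x2 ↓ x3 = F ↓ T = F
¬((x2 ↑ x4) ↓ x6) ⊕ (x2 ↓ x3) = T ⊕ F = T
((x2 ⊕ x6) ↑ x3) ↔ (¬((x2 ↑ x4) ↓ x6) ⊕ (x2 ↓ x3)) = F ↔ T = F
x6 ⊕ (((x2 ⊕ x6) ↑ x3) ↔ (¬((x2 ↑ x4) ↓ x6) ⊕ (x2 ↓ x3))) = T ⊕ F = T
x6 ⊕ x3 = T ⊕ T = F
(x6 ⊕ (((x2 ⊕ x6) ↑ x3) ↔ (¬((x2 ↑ x4) ↓ x6) ⊕ (x2 ↓ x3)))) ↓ (x6 ⊕ x3) = T ↓ F = F

F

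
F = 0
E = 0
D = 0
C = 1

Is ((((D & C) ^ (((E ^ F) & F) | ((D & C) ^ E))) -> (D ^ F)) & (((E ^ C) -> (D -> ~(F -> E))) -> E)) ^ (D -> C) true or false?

D & C = 0 & 1 = 0
E ^ F = 0 ^ 0 = 0
(E ^ F) & F = 0 & 0 = 0
D & C = 0 & 1 = 0
(D & C) ^ E = 0 ^ 0 = 0
((E ^ F) & F) | ((D & C) ^ E) = 0 | 0 = 0
(D & C) ^ (((E ^ F) & F) | ((D & C) ^ E)) = 0 ^ 0 = 0
D ^ F = 0 ^ 0 = 0
((D & C) ^ (((E ^ F) & F) | ((D & C) ^ E))) -> (D ^ F) = 0 -> 0 = 1
E ^ C = 0 ^ 1 = 1
F -> E = 0 -> 0 = 1
~(F -> E) = ~1 = 0
D -> ~(F -> E) = 0 -> 0 = 1
(E ^ C) -> (D -> ~(F -> E)) = 1 -> 1 = 1
((E ^ C) -> (D -> ~(F -> E))) -> E = 1 -> 0 = 0
(((D & C) ^ (((E ^ F) & F) | ((D & C) ^ E))) -> (D ^ F)) & (((E ^ C) -> (D -> ~(F -> E))) -> E) = 1 & 0 = 0
D -> C = 0 -> 1 = 1
((((D & C) ^ (((E ^ F) & F) | ((D & C) ^ E))) -> (D ^ F)) & (((E ^ C) -> (D -> ~(F -> E))) -> E)) ^ (D -> C) = 0 ^ 1 = 1

1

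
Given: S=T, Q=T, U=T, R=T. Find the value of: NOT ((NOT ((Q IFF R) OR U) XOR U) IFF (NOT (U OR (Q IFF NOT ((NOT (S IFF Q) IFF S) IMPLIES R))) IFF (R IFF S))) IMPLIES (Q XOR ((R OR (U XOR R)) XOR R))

T

Q IFF R = T IFF T = T
(Q IFF R) OR U = T OR T = T
NOT ((Q IFF R) OR U) = NOT T = F
NOT ((Q IFF R) OR U) XOR U = F XOR T = T
S IFF Q = T IFF T = T
NOT (S IFF Q) = NOT T = F
NOT (S IFF Q) IFF S = F IFF T = F
(NOT (S IFF Q) IFF S) IMPLIES R = F IMPLIES T = T
NOT ((NOT (S IFF Q) IFF S) IMPLIES R) = NOT T = F
Q IFF NOT ((NOT (S IFF Q) IFF S) IMPLIES R) = T IFF F = F
U OR (Q IFF NOT ((NOT (S IFF Q) IFF S) IMPLIES R)) = T OR F = T
NOT (U OR (Q IFF NOT ((NOT (S IFF Q) IFF S) IMPLIES R))) = NOT T = F
R IFF S = T IFF T = T
NOT (U OR (Q IFF NOT ((NOT (S IFF Q) IFF S) IMPLIES R))) IFF (R IFF S) = F IFF T = F
(NOT ((Q IFF R) OR U) XOR U) IFF (NOT (U OR (Q IFF NOT ((NOT (S IFF Q) IFF S) IMPLIES R))) IFF (R IFF S)) = T IFF F = F
NOT ((NOT ((Q IFF R) OR U) XOR U) IFF (NOT (U OR (Q IFF NOT ((NOT (S IFF Q) IFF S) IMPLIES R))) IFF (R IFF S))) = NOT F = T
U XOR R = T XOR T = F
R OR (U XOR R) = T OR F = T
(R OR (U XOR R)) XOR R = T XOR T = F
Q XOR ((R OR (U XOR R)) XOR R) = T XOR F = T
NOT ((NOT ((Q IFF R) OR U) XOR U) IFF (NOT (U OR (Q IFF NOT ((NOT (S IFF Q) IFF S) IMPLIES R))) IFF (R IFF S))) IMPLIES (Q XOR ((R OR (U XOR R)) XOR R)) = T IMPLIES T = T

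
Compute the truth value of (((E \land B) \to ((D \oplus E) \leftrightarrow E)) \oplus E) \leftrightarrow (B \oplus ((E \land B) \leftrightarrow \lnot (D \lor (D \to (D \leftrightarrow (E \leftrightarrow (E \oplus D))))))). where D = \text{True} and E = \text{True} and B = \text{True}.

E \land B = \text{True} \land \text{True} = \text{True}
D \oplus E = \text{True} \oplus \text{True} = \text{False}
(D \oplus E) \leftrightarrow E = \text{False} \leftrightarrow \text{True} = \text{False}
(E \land B) \to ((D \oplus E) \leftrightarrow E) = \text{True} \to \text{False} = \text{False}
((E \land B) \to ((D \oplus E) \leftrightarrow E)) \oplus E = \text{False} \oplus \text{True} = \text{True}
E \land B = \text{True} \land \text{True} = \text{True}
E \oplus D = \text{True} \oplus \text{True} = \text{False}
E \leftrightarrow (E \oplus D) = \text{True} \leftrightarrow \text{False} = \text{False}
D \leftrightarrow (E \leftrightarrow (E \oplus D)) = \text{True} \leftrightarrow \text{False} = \text{False}
D \to (D \leftrightarrow (E \leftrightarrow (E \oplus D))) = \text{True} \to \text{False} = \text{False}
D \lor (D \to (D \leftrightarrow (E \leftrightarrow (E \oplus D)))) = \text{True} \lor \text{False} = \text{True}
\lnot (D \lor (D \to (D \leftrightarrow (E \leftrightarrow (E \oplus D))))) = \lnot \text{True} = \text{False}
(E \land B) \leftrightarrow \lnot (D \lor (D \to (D \leftrightarrow (E \leftrightarrow (E \oplus D))))) = \text{True} \leftrightarrow \text{False} = \text{False}
B \oplus ((E \land B) \leftrightarrow \lnot (D \lor (D \to (D \leftrightarrow (E \leftrightarrow (E \oplus D)))))) = \text{True} \oplus \text{False} = \text{True}
(((E \land B) \to ((D \oplus E) \leftrightarrow E)) \oplus E) \leftrightarrow (B \oplus ((E \land B) \leftrightarrow \lnot (D \lor (D \to (D \leftrightarrow (E \leftrightarrow (E \oplus D))))))) = \text{True} \leftrightarrow \text{True} = \text{True}

\text{True}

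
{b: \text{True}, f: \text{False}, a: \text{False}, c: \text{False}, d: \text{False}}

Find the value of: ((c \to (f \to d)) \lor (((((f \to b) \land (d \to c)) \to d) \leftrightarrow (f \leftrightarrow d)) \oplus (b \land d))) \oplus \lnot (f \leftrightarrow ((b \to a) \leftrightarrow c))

Substituting b=\text{True}, f=\text{False}, a=\text{False}, c=\text{False}, d=\text{False}:
f \to d = \text{False} \to \text{False} = \text{True}
c \to (f \to d) = \text{False} \to \text{True} = \text{True}
f \to b = \text{False} \to \text{True} = \text{True}
d \to c = \text{False} \to \text{False} = \text{True}
(f \to b) \land (d \to c) = \text{True} \land \text{True} = \text{True}
((f \to b) \land (d \to c)) \to d = \text{True} \to \text{False} = \text{False}
f \leftrightarrow d = \text{False} \leftrightarrow \text{False} = \text{True}
(((f \to b) \land (d \to c)) \to d) \leftrightarrow (f \leftrightarrow d) = \text{False} \leftrightarrow \text{True} = \text{False}
b \land d = \text{True} \land \text{False} = \text{False}
((((f \to b) \land (d \to c)) \to d) \leftrightarrow (f \leftrightarrow d)) \oplus (b \land d) = \text{False} \oplus \text{False} = \text{False}
(c \to (f \to d)) \lor (((((f \to b) \land (d \to c)) \to d) \leftrightarrow (f \leftrightarrow d)) \oplus (b \land d)) = \text{True} \lor \text{False} = \text{True}
b \to a = \text{True} \to \text{False} = \text{False}
(b \to a) \leftrightarrow c = \text{False} \leftrightarrow \text{False} = \text{True}
f \leftrightarrow ((b \to a) \leftrightarrow c) = \text{False} \leftrightarrow \text{True} = \text{False}
\lnot (f \leftrightarrow ((b \to a) \leftrightarrow c)) = \lnot \text{False} = \text{True}
((c \to (f \to d)) \lor (((((f \to b) \land (d \to c)) \to d) \leftrightarrow (f \leftrightarrow d)) \oplus (b \land d))) \oplus \lnot (f \leftrightarrow ((b \to a) \leftrightarrow c)) = \text{True} \oplus \text{True} = \text{False}

\text{False}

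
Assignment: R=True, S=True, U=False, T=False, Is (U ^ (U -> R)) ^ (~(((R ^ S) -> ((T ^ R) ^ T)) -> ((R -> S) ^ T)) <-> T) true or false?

False

Substituting R=True, S=True, U=False, T=False:
U -> R = False -> True = True
U ^ (U -> R) = False ^ True = True
R ^ S = True ^ True = False
T ^ R = False ^ True = True
(T ^ R) ^ T = True ^ False = True
(R ^ S) -> ((T ^ R) ^ T) = False -> True = True
R -> S = True -> True = True
(R -> S) ^ T = True ^ False = True
((R ^ S) -> ((T ^ R) ^ T)) -> ((R -> S) ^ T) = True -> True = True
~(((R ^ S) -> ((T ^ R) ^ T)) -> ((R -> S) ^ T)) = ~True = False
~(((R ^ S) -> ((T ^ R) ^ T)) -> ((R -> S) ^ T)) <-> T = False <-> False = True
(U ^ (U -> R)) ^ (~(((R ^ S) -> ((T ^ R) ^ T)) -> ((R -> S) ^ T)) <-> T) = True ^ True = False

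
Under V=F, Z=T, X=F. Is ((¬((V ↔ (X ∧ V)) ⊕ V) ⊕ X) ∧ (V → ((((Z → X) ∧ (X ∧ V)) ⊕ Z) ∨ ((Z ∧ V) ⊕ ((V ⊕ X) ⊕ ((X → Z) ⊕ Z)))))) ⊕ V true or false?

X ∧ V = F ∧ F = F
V ↔ (X ∧ V) = F ↔ F = T
(V ↔ (X ∧ V)) ⊕ V = T ⊕ F = T
¬((V ↔ (X ∧ V)) ⊕ V) = ¬T = F
¬((V ↔ (X ∧ V)) ⊕ V) ⊕ X = F ⊕ F = F
Z → X = T → F = F
X ∧ V = F ∧ F = F
(Z → X) ∧ (X ∧ V) = F ∧ F = F
((Z → X) ∧ (X ∧ V)) ⊕ Z = F ⊕ T = T
Z ∧ V = T ∧ F = F
V ⊕ X = F ⊕ F = F
X → Z = F → T = T
(X → Z) ⊕ Z = T ⊕ T = F
(V ⊕ X) ⊕ ((X → Z) ⊕ Z) = F ⊕ F = F
(Z ∧ V) ⊕ ((V ⊕ X) ⊕ ((X → Z) ⊕ Z)) = F ⊕ F = F
(((Z → X) ∧ (X ∧ V)) ⊕ Z) ∨ ((Z ∧ V) ⊕ ((V ⊕ X) ⊕ ((X → Z) ⊕ Z))) = T ∨ F = T
V → ((((Z → X) ∧ (X ∧ V)) ⊕ Z) ∨ ((Z ∧ V) ⊕ ((V ⊕ X) ⊕ ((X → Z) ⊕ Z)))) = F → T = T
(¬((V ↔ (X ∧ V)) ⊕ V) ⊕ X) ∧ (V → ((((Z → X) ∧ (X ∧ V)) ⊕ Z) ∨ ((Z ∧ V) ⊕ ((V ⊕ X) ⊕ ((X → Z) ⊕ Z))))) = F ∧ T = F
((¬((V ↔ (X ∧ V)) ⊕ V) ⊕ X) ∧ (V → ((((Z → X) ∧ (X ∧ V)) ⊕ Z) ∨ ((Z ∧ V) ⊕ ((V ⊕ X) ⊕ ((X → Z) ⊕ Z)))))) ⊕ V = F ⊕ F = F

F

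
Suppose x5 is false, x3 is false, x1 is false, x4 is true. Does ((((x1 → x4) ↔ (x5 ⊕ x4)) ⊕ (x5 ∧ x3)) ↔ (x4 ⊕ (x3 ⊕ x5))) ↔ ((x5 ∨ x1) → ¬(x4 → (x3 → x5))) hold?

True

Substituting x5=False, x3=False, x1=False, x4=True:
x1 → x4 = False → True = True
x5 ⊕ x4 = False ⊕ True = True
(x1 → x4) ↔ (x5 ⊕ x4) = True ↔ True = True
x5 ∧ x3 = False ∧ False = False
((x1 → x4) ↔ (x5 ⊕ x4)) ⊕ (x5 ∧ x3) = True ⊕ False = True
x3 ⊕ x5 = False ⊕ False = False
x4 ⊕ (x3 ⊕ x5) = True ⊕ False = True
(((x1 → x4) ↔ (x5 ⊕ x4)) ⊕ (x5 ∧ x3)) ↔ (x4 ⊕ (x3 ⊕ x5)) = True ↔ True = True
x5 ∨ x1 = False ∨ False = False
x3 → x5 = False → False = True
x4 → (x3 → x5) = True → True = True
¬(x4 → (x3 → x5)) = ¬True = False
(x5 ∨ x1) → ¬(x4 → (x3 → x5)) = False → False = True
((((x1 → x4) ↔ (x5 ⊕ x4)) ⊕ (x5 ∧ x3)) ↔ (x4 ⊕ (x3 ⊕ x5))) ↔ ((x5 ∨ x1) → ¬(x4 → (x3 → x5))) = True ↔ True = True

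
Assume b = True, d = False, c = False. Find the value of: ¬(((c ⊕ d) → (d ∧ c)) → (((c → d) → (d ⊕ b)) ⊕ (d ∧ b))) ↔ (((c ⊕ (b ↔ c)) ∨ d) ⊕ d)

True

Substituting b=True, d=False, c=False:
c ⊕ d = False ⊕ False = False
d ∧ c = False ∧ False = False
(c ⊕ d) → (d ∧ c) = False → False = True
c → d = False → False = True
d ⊕ b = False ⊕ True = True
(c → d) → (d ⊕ b) = True → True = True
d ∧ b = False ∧ True = False
((c → d) → (d ⊕ b)) ⊕ (d ∧ b) = True ⊕ False = True
((c ⊕ d) → (d ∧ c)) → (((c → d) → (d ⊕ b)) ⊕ (d ∧ b)) = True → True = True
¬(((c ⊕ d) → (d ∧ c)) → (((c → d) → (d ⊕ b)) ⊕ (d ∧ b))) = ¬True = False
b ↔ c = True ↔ False = False
c ⊕ (b ↔ c) = False ⊕ False = False
(c ⊕ (b ↔ c)) ∨ d = False ∨ False = False
((c ⊕ (b ↔ c)) ∨ d) ⊕ d = False ⊕ False = False
¬(((c ⊕ d) → (d ∧ c)) → (((c → d) → (d ⊕ b)) ⊕ (d ∧ b))) ↔ (((c ⊕ (b ↔ c)) ∨ d) ⊕ d) = False ↔ False = True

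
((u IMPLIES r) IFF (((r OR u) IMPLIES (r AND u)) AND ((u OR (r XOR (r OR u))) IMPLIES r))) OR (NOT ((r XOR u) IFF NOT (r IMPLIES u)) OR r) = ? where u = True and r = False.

True

Substituting u=True, r=False:
u IMPLIES r = True IMPLIES False = False
r OR u = False OR True = True
r AND u = False AND True = False
(r OR u) IMPLIES (r AND u) = True IMPLIES False = False
r OR u = False OR True = True
r XOR (r OR u) = False XOR True = True
u OR (r XOR (r OR u)) = True OR True = True
(u OR (r XOR (r OR u))) IMPLIES r = True IMPLIES False = False
((r OR u) IMPLIES (r AND u)) AND ((u OR (r XOR (r OR u))) IMPLIES r) = False AND False = False
(u IMPLIES r) IFF (((r OR u) IMPLIES (r AND u)) AND ((u OR (r XOR (r OR u))) IMPLIES r)) = False IFF False = True
r XOR u = False XOR True = True
r IMPLIES u = False IMPLIES True = True
NOT (r IMPLIES u) = NOT True = False
(r XOR u) IFF NOT (r IMPLIES u) = True IFF False = False
NOT ((r XOR u) IFF NOT (r IMPLIES u)) = NOT False = True
NOT ((r XOR u) IFF NOT (r IMPLIES u)) OR r = True OR False = True
((u IMPLIES r) IFF (((r OR u) IMPLIES (r AND u)) AND ((u OR (r XOR (r OR u))) IMPLIES r))) OR (NOT ((r XOR u) IFF NOT (r IMPLIES u)) OR r) = True OR True = True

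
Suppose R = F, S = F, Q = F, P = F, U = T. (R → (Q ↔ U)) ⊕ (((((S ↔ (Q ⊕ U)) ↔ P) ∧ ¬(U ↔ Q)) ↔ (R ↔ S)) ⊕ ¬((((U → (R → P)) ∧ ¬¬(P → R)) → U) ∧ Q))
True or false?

Q ↔ U = F ↔ T = F
R → (Q ↔ U) = F → F = T
Q ⊕ U = F ⊕ T = T
S ↔ (Q ⊕ U) = F ↔ T = F
(S ↔ (Q ⊕ U)) ↔ P = F ↔ F = T
U ↔ Q = T ↔ F = F
¬(U ↔ Q) = ¬F = T
((S ↔ (Q ⊕ U)) ↔ P) ∧ ¬(U ↔ Q) = T ∧ T = T
R ↔ S = F ↔ F = T
(((S ↔ (Q ⊕ U)) ↔ P) ∧ ¬(U ↔ Q)) ↔ (R ↔ S) = T ↔ T = T
R → P = F → F = T
U → (R → P) = T → T = T
P → R = F → F = T
¬(P → R) = ¬T = F
¬¬(P → R) = ¬F = T
(U → (R → P)) ∧ ¬¬(P → R) = T ∧ T = T
((U → (R → P)) ∧ ¬¬(P → R)) → U = T → T = T
(((U → (R → P)) ∧ ¬¬(P → R)) → U) ∧ Q = T ∧ F = F
¬((((U → (R → P)) ∧ ¬¬(P → R)) → U) ∧ Q) = ¬F = T
((((S ↔ (Q ⊕ U)) ↔ P) ∧ ¬(U ↔ Q)) ↔ (R ↔ S)) ⊕ ¬((((U → (R → P)) ∧ ¬¬(P → R)) → U) ∧ Q) = T ⊕ T = F
(R → (Q ↔ U)) ⊕ (((((S ↔ (Q ⊕ U)) ↔ P) ∧ ¬(U ↔ Q)) ↔ (R ↔ S)) ⊕ ¬((((U → (R → P)) ∧ ¬¬(P → R)) → U) ∧ Q)) = T ⊕ F = T

T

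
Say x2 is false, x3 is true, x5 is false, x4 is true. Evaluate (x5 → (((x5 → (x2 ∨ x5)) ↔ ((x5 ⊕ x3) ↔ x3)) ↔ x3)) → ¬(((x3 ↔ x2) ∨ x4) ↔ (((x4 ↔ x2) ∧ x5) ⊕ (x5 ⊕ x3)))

False

Substituting x2=False, x3=True, x5=False, x4=True:
x2 ∨ x5 = False ∨ False = False
x5 → (x2 ∨ x5) = False → False = True
x5 ⊕ x3 = False ⊕ True = True
(x5 ⊕ x3) ↔ x3 = True ↔ True = True
(x5 → (x2 ∨ x5)) ↔ ((x5 ⊕ x3) ↔ x3) = True ↔ True = True
((x5 → (x2 ∨ x5)) ↔ ((x5 ⊕ x3) ↔ x3)) ↔ x3 = True ↔ True = True
x5 → (((x5 → (x2 ∨ x5)) ↔ ((x5 ⊕ x3) ↔ x3)) ↔ x3) = False → True = True
x3 ↔ x2 = True ↔ False = False
(x3 ↔ x2) ∨ x4 = False ∨ True = True
x4 ↔ x2 = True ↔ False = False
(x4 ↔ x2) ∧ x5 = False ∧ False = False
x5 ⊕ x3 = False ⊕ True = True
((x4 ↔ x2) ∧ x5) ⊕ (x5 ⊕ x3) = False ⊕ True = True
((x3 ↔ x2) ∨ x4) ↔ (((x4 ↔ x2) ∧ x5) ⊕ (x5 ⊕ x3)) = True ↔ True = True
¬(((x3 ↔ x2) ∨ x4) ↔ (((x4 ↔ x2) ∧ x5) ⊕ (x5 ⊕ x3))) = ¬True = False
(x5 → (((x5 → (x2 ∨ x5)) ↔ ((x5 ⊕ x3) ↔ x3)) ↔ x3)) → ¬(((x3 ↔ x2) ∨ x4) ↔ (((x4 ↔ x2) ∧ x5) ⊕ (x5 ⊕ x3))) = True → False = False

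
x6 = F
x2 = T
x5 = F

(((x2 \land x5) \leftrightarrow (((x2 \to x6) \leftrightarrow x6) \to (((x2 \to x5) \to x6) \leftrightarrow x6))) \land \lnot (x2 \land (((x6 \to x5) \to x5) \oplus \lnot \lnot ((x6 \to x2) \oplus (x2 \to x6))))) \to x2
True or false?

Substituting x6=F, x2=T, x5=F:
x2 \land x5 = T \land F = F
x2 \to x6 = T \to F = F
(x2 \to x6) \leftrightarrow x6 = F \leftrightarrow F = T
x2 \to x5 = T \to F = F
(x2 \to x5) \to x6 = F \to F = T
((x2 \to x5) \to x6) \leftrightarrow x6 = T \leftrightarrow F = F
((x2 \to x6) \leftrightarrow x6) \to (((x2 \to x5) \to x6) \leftrightarrow x6) = T \to F = F
(x2 \land x5) \leftrightarrow (((x2 \to x6) \leftrightarrow x6) \to (((x2 \to x5) \to x6) \leftrightarrow x6)) = F \leftrightarrow F = T
x6 \to x5 = F \to F = T
(x6 \to x5) \to x5 = T \to F = F
x6 \to x2 = F \to T = T
x2 \to x6 = T \to F = F
(x6 \to x2) \oplus (x2 \to x6) = T \oplus F = T
\lnot ((x6 \to x2) \oplus (x2 \to x6)) = \lnot T = F
\lnot \lnot ((x6 \to x2) \oplus (x2 \to x6)) = \lnot F = T
((x6 \to x5) \to x5) \oplus \lnot \lnot ((x6 \to x2) \oplus (x2 \to x6)) = F \oplus T = T
x2 \land (((x6 \to x5) \to x5) \oplus \lnot \lnot ((x6 \to x2) \oplus (x2 \to x6))) = T \land T = T
\lnot (x2 \land (((x6 \to x5) \to x5) \oplus \lnot \lnot ((x6 \to x2) \oplus (x2 \to x6)))) = \lnot T = F
((x2 \land x5) \leftrightarrow (((x2 \to x6) \leftrightarrow x6) \to (((x2 \to x5) \to x6) \leftrightarrow x6))) \land \lnot (x2 \land (((x6 \to x5) \to x5) \oplus \lnot \lnot ((x6 \to x2) \oplus (x2 \to x6)))) = T \land F = F
(((x2 \land x5) \leftrightarrow (((x2 \to x6) \leftrightarrow x6) \to (((x2 \to x5) \to x6) \leftrightarrow x6))) \land \lnot (x2 \land (((x6 \to x5) \to x5) \oplus \lnot \lnot ((x6 \to x2) \oplus (x2 \to x6))))) \to x2 = F \to T = T

T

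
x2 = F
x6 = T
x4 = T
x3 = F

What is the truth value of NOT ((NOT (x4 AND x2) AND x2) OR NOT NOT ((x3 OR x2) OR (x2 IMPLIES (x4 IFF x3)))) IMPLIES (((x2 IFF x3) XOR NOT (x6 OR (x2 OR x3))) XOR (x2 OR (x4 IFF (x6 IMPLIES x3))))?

x4 AND x2 = T AND F = F
NOT (x4 AND x2) = NOT F = T
NOT (x4 AND x2) AND x2 = T AND F = F
x3 OR x2 = F OR F = F
x4 IFF x3 = T IFF F = F
x2 IMPLIES (x4 IFF x3) = F IMPLIES F = T
(x3 OR x2) OR (x2 IMPLIES (x4 IFF x3)) = F OR T = T
NOT ((x3 OR x2) OR (x2 IMPLIES (x4 IFF x3))) = NOT T = F
NOT NOT ((x3 OR x2) OR (x2 IMPLIES (x4 IFF x3))) = NOT F = T
(NOT (x4 AND x2) AND x2) OR NOT NOT ((x3 OR x2) OR (x2 IMPLIES (x4 IFF x3))) = F OR T = T
NOT ((NOT (x4 AND x2) AND x2) OR NOT NOT ((x3 OR x2) OR (x2 IMPLIES (x4 IFF x3)))) = NOT T = F
x2 IFF x3 = F IFF F = T
x2 OR x3 = F OR F = F
x6 OR (x2 OR x3) = T OR F = T
NOT (x6 OR (x2 OR x3)) = NOT T = F
(x2 IFF x3) XOR NOT (x6 OR (x2 OR x3)) = T XOR F = T
x6 IMPLIES x3 = T IMPLIES F = F
x4 IFF (x6 IMPLIES x3) = T IFF F = F
x2 OR (x4 IFF (x6 IMPLIES x3)) = F OR F = F
((x2 IFF x3) XOR NOT (x6 OR (x2 OR x3))) XOR (x2 OR (x4 IFF (x6 IMPLIES x3))) = T XOR F = T
NOT ((NOT (x4 AND x2) AND x2) OR NOT NOT ((x3 OR x2) OR (x2 IMPLIES (x4 IFF x3)))) IMPLIES (((x2 IFF x3) XOR NOT (x6 OR (x2 OR x3))) XOR (x2 OR (x4 IFF (x6 IMPLIES x3)))) = F IMPLIES T = T

T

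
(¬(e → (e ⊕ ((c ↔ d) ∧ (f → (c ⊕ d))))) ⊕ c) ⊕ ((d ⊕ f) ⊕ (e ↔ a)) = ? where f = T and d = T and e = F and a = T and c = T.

c ↔ d = T ↔ T = T
c ⊕ d = T ⊕ T = F
f → (c ⊕ d) = T → F = F
(c ↔ d) ∧ (f → (c ⊕ d)) = T ∧ F = F
e ⊕ ((c ↔ d) ∧ (f → (c ⊕ d))) = F ⊕ F = F
e → (e ⊕ ((c ↔ d) ∧ (f → (c ⊕ d)))) = F → F = T
¬(e → (e ⊕ ((c ↔ d) ∧ (f → (c ⊕ d))))) = ¬T = F
¬(e → (e ⊕ ((c ↔ d) ∧ (f → (c ⊕ d))))) ⊕ c = F ⊕ T = T
d ⊕ f = T ⊕ T = F
e ↔ a = F ↔ T = F
(d ⊕ f) ⊕ (e ↔ a) = F ⊕ F = F
(¬(e → (e ⊕ ((c ↔ d) ∧ (f → (c ⊕ d))))) ⊕ c) ⊕ ((d ⊕ f) ⊕ (e ↔ a)) = T ⊕ F = T

T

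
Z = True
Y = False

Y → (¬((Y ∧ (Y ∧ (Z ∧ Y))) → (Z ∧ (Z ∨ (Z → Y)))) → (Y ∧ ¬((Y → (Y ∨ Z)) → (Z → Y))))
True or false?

Substituting Z=True, Y=False:
Z ∧ Y = True ∧ False = False
Y ∧ (Z ∧ Y) = False ∧ False = False
Y ∧ (Y ∧ (Z ∧ Y)) = False ∧ False = False
Z → Y = True → False = False
Z ∨ (Z → Y) = True ∨ False = True
Z ∧ (Z ∨ (Z → Y)) = True ∧ True = True
(Y ∧ (Y ∧ (Z ∧ Y))) → (Z ∧ (Z ∨ (Z → Y))) = False → True = True
¬((Y ∧ (Y ∧ (Z ∧ Y))) → (Z ∧ (Z ∨ (Z → Y)))) = ¬True = False
Y ∨ Z = False ∨ True = True
Y → (Y ∨ Z) = False → True = True
Z → Y = True → False = False
(Y → (Y ∨ Z)) → (Z → Y) = True → False = False
¬((Y → (Y ∨ Z)) → (Z → Y)) = ¬False = True
Y ∧ ¬((Y → (Y ∨ Z)) → (Z → Y)) = False ∧ True = False
¬((Y ∧ (Y ∧ (Z ∧ Y))) → (Z ∧ (Z ∨ (Z → Y)))) → (Y ∧ ¬((Y → (Y ∨ Z)) → (Z → Y))) = False → False = True
Y → (¬((Y ∧ (Y ∧ (Z ∧ Y))) → (Z ∧ (Z ∨ (Z → Y)))) → (Y ∧ ¬((Y → (Y ∨ Z)) → (Z → Y)))) = False → True = True

True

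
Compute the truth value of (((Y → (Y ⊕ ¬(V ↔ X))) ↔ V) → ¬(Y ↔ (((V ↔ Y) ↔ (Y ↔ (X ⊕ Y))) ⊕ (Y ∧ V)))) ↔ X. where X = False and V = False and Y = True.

V ↔ X = False ↔ False = True
¬(V ↔ X) = ¬True = False
Y ⊕ ¬(V ↔ X) = True ⊕ False = True
Y → (Y ⊕ ¬(V ↔ X)) = True → True = True
(Y → (Y ⊕ ¬(V ↔ X))) ↔ V = True ↔ False = False
V ↔ Y = False ↔ True = False
X ⊕ Y = False ⊕ True = True
Y ↔ (X ⊕ Y) = True ↔ True = True
(V ↔ Y) ↔ (Y ↔ (X ⊕ Y)) = False ↔ True = False
Y ∧ V = True ∧ False = False
((V ↔ Y) ↔ (Y ↔ (X ⊕ Y))) ⊕ (Y ∧ V) = False ⊕ False = False
Y ↔ (((V ↔ Y) ↔ (Y ↔ (X ⊕ Y))) ⊕ (Y ∧ V)) = True ↔ False = False
¬(Y ↔ (((V ↔ Y) ↔ (Y ↔ (X ⊕ Y))) ⊕ (Y ∧ V))) = ¬False = True
((Y → (Y ⊕ ¬(V ↔ X))) ↔ V) → ¬(Y ↔ (((V ↔ Y) ↔ (Y ↔ (X ⊕ Y))) ⊕ (Y ∧ V))) = False → True = True
(((Y → (Y ⊕ ¬(V ↔ X))) ↔ V) → ¬(Y ↔ (((V ↔ Y) ↔ (Y ↔ (X ⊕ Y))) ⊕ (Y ∧ V)))) ↔ X = True ↔ False = False

False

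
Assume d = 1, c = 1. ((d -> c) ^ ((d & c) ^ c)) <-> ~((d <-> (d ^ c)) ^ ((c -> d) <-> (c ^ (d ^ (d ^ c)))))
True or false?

d -> c = 1 -> 1 = 1
d & c = 1 & 1 = 1
(d & c) ^ c = 1 ^ 1 = 0
(d -> c) ^ ((d & c) ^ c) = 1 ^ 0 = 1
d ^ c = 1 ^ 1 = 0
d <-> (d ^ c) = 1 <-> 0 = 0
c -> d = 1 -> 1 = 1
d ^ c = 1 ^ 1 = 0
d ^ (d ^ c) = 1 ^ 0 = 1
c ^ (d ^ (d ^ c)) = 1 ^ 1 = 0
(c -> d) <-> (c ^ (d ^ (d ^ c))) = 1 <-> 0 = 0
(d <-> (d ^ c)) ^ ((c -> d) <-> (c ^ (d ^ (d ^ c)))) = 0 ^ 0 = 0
~((d <-> (d ^ c)) ^ ((c -> d) <-> (c ^ (d ^ (d ^ c))))) = ~0 = 1
((d -> c) ^ ((d & c) ^ c)) <-> ~((d <-> (d ^ c)) ^ ((c -> d) <-> (c ^ (d ^ (d ^ c))))) = 1 <-> 1 = 1

1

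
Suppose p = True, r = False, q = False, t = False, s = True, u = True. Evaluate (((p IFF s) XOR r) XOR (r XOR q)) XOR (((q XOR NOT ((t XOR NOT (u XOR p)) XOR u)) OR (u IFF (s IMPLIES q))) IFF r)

True

p IFF s = True IFF True = True
(p IFF s) XOR r = True XOR False = True
r XOR q = False XOR False = False
((p IFF s) XOR r) XOR (r XOR q) = True XOR False = True
u XOR p = True XOR True = False
NOT (u XOR p) = NOT False = True
t XOR NOT (u XOR p) = False XOR True = True
(t XOR NOT (u XOR p)) XOR u = True XOR True = False
NOT ((t XOR NOT (u XOR p)) XOR u) = NOT False = True
q XOR NOT ((t XOR NOT (u XOR p)) XOR u) = False XOR True = True
s IMPLIES q = True IMPLIES False = False
u IFF (s IMPLIES q) = True IFF False = False
(q XOR NOT ((t XOR NOT (u XOR p)) XOR u)) OR (u IFF (s IMPLIES q)) = True OR False = True
((q XOR NOT ((t XOR NOT (u XOR p)) XOR u)) OR (u IFF (s IMPLIES q))) IFF r = True IFF False = False
(((p IFF s) XOR r) XOR (r XOR q)) XOR (((q XOR NOT ((t XOR NOT (u XOR p)) XOR u)) OR (u IFF (s IMPLIES q))) IFF r) = True XOR False = True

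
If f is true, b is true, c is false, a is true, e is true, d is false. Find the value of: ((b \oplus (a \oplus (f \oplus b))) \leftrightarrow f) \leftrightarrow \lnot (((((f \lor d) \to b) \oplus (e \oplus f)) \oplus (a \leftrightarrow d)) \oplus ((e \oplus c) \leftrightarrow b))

f \oplus b = \text{True} \oplus \text{True} = \text{False}
a \oplus (f \oplus b) = \text{True} \oplus \text{False} = \text{True}
b \oplus (a \oplus (f \oplus b)) = \text{True} \oplus \text{True} = \text{False}
(b \oplus (a \oplus (f \oplus b))) \leftrightarrow f = \text{False} \leftrightarrow \text{True} = \text{False}
f \lor d = \text{True} \lor \text{False} = \text{True}
(f \lor d) \to b = \text{True} \to \text{True} = \text{True}
e \oplus f = \text{True} \oplus \text{True} = \text{False}
((f \lor d) \to b) \oplus (e \oplus f) = \text{True} \oplus \text{False} = \text{True}
a \leftrightarrow d = \text{True} \leftrightarrow \text{False} = \text{False}
(((f \lor d) \to b) \oplus (e \oplus f)) \oplus (a \leftrightarrow d) = \text{True} \oplus \text{False} = \text{True}
e \oplus c = \text{True} \oplus \text{False} = \text{True}
(e \oplus c) \leftrightarrow b = \text{True} \leftrightarrow \text{True} = \text{True}
((((f \lor d) \to b) \oplus (e \oplus f)) \oplus (a \leftrightarrow d)) \oplus ((e \oplus c) \leftrightarrow b) = \text{True} \oplus \text{True} = \text{False}
\lnot (((((f \lor d) \to b) \oplus (e \oplus f)) \oplus (a \leftrightarrow d)) \oplus ((e \oplus c) \leftrightarrow b)) = \lnot \text{False} = \text{True}
((b \oplus (a \oplus (f \oplus b))) \leftrightarrow f) \leftrightarrow \lnot (((((f \lor d) \to b) \oplus (e \oplus f)) \oplus (a \leftrightarrow d)) \oplus ((e \oplus c) \leftrightarrow b)) = \text{False} \leftrightarrow \text{True} = \text{False}

\text{False}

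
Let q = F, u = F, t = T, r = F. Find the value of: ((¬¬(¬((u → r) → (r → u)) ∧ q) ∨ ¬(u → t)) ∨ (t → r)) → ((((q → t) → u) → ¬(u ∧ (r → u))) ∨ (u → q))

T

u → r = F → F = T
r → u = F → F = T
(u → r) → (r → u) = T → T = T
¬((u → r) → (r → u)) = ¬T = F
¬((u → r) → (r → u)) ∧ q = F ∧ F = F
¬(¬((u → r) → (r → u)) ∧ q) = ¬F = T
¬¬(¬((u → r) → (r → u)) ∧ q) = ¬T = F
u → t = F → T = T
¬(u → t) = ¬T = F
¬¬(¬((u → r) → (r → u)) ∧ q) ∨ ¬(u → t) = F ∨ F = F
t → r = T → F = F
(¬¬(¬((u → r) → (r → u)) ∧ q) ∨ ¬(u → t)) ∨ (t → r) = F ∨ F = F
q → t = F → T = T
(q → t) → u = T → F = F
r → u = F → F = T
u ∧ (r → u) = F ∧ T = F
¬(u ∧ (r → u)) = ¬F = T
((q → t) → u) → ¬(u ∧ (r → u)) = F → T = T
u → q = F → F = T
(((q → t) → u) → ¬(u ∧ (r → u))) ∨ (u → q) = T ∨ T = T
((¬¬(¬((u → r) → (r → u)) ∧ q) ∨ ¬(u → t)) ∨ (t → r)) → ((((q → t) → u) → ¬(u ∧ (r → u))) ∨ (u → q)) = F → T = T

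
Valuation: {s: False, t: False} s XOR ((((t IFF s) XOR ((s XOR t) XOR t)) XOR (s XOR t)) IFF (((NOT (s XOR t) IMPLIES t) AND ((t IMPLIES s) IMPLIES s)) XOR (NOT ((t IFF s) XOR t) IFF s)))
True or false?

True

t IFF s = False IFF False = True
s XOR t = False XOR False = False
(s XOR t) XOR t = False XOR False = False
(t IFF s) XOR ((s XOR t) XOR t) = True XOR False = True
s XOR t = False XOR False = False
((t IFF s) XOR ((s XOR t) XOR t)) XOR (s XOR t) = True XOR False = True
s XOR t = False XOR False = False
NOT (s XOR t) = NOT False = True
NOT (s XOR t) IMPLIES t = True IMPLIES False = False
t IMPLIES s = False IMPLIES False = True
(t IMPLIES s) IMPLIES s = True IMPLIES False = False
(NOT (s XOR t) IMPLIES t) AND ((t IMPLIES s) IMPLIES s) = False AND False = False
t IFF s = False IFF False = True
(t IFF s) XOR t = True XOR False = True
NOT ((t IFF s) XOR t) = NOT True = False
NOT ((t IFF s) XOR t) IFF s = False IFF False = True
((NOT (s XOR t) IMPLIES t) AND ((t IMPLIES s) IMPLIES s)) XOR (NOT ((t IFF s) XOR t) IFF s) = False XOR True = True
(((t IFF s) XOR ((s XOR t) XOR t)) XOR (s XOR t)) IFF (((NOT (s XOR t) IMPLIES t) AND ((t IMPLIES s) IMPLIES s)) XOR (NOT ((t IFF s) XOR t) IFF s)) = True IFF True = True
s XOR ((((t IFF s) XOR ((s XOR t) XOR t)) XOR (s XOR t)) IFF (((NOT (s XOR t) IMPLIES t) AND ((t IMPLIES s) IMPLIES s)) XOR (NOT ((t IFF s) XOR t) IFF s))) = False XOR True = True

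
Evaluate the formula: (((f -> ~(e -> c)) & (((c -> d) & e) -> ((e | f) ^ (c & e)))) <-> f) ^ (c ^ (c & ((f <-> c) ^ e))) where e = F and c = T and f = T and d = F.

F

e -> c = F -> T = T
~(e -> c) = ~T = F
f -> ~(e -> c) = T -> F = F
c -> d = T -> F = F
(c -> d) & e = F & F = F
e | f = F | T = T
c & e = T & F = F
(e | f) ^ (c & e) = T ^ F = T
((c -> d) & e) -> ((e | f) ^ (c & e)) = F -> T = T
(f -> ~(e -> c)) & (((c -> d) & e) -> ((e | f) ^ (c & e))) = F & T = F
((f -> ~(e -> c)) & (((c -> d) & e) -> ((e | f) ^ (c & e)))) <-> f = F <-> T = F
f <-> c = T <-> T = T
(f <-> c) ^ e = T ^ F = T
c & ((f <-> c) ^ e) = T & T = T
c ^ (c & ((f <-> c) ^ e)) = T ^ T = F
(((f -> ~(e -> c)) & (((c -> d) & e) -> ((e | f) ^ (c & e)))) <-> f) ^ (c ^ (c & ((f <-> c) ^ e))) = F ^ F = F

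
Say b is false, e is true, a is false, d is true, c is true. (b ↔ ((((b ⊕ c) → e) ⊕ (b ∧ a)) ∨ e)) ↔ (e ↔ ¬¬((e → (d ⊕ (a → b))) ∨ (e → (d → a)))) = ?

b ⊕ c = F ⊕ T = T
(b ⊕ c) → e = T → T = T
b ∧ a = F ∧ F = F
((b ⊕ c) → e) ⊕ (b ∧ a) = T ⊕ F = T
(((b ⊕ c) → e) ⊕ (b ∧ a)) ∨ e = T ∨ T = T
b ↔ ((((b ⊕ c) → e) ⊕ (b ∧ a)) ∨ e) = F ↔ T = F
a → b = F → F = T
d ⊕ (a → b) = T ⊕ T = F
e → (d ⊕ (a → b)) = T → F = F
d → a = T → F = F
e → (d → a) = T → F = F
(e → (d ⊕ (a → b))) ∨ (e → (d → a)) = F ∨ F = F
¬((e → (d ⊕ (a → b))) ∨ (e → (d → a))) = ¬F = T
¬¬((e → (d ⊕ (a → b))) ∨ (e → (d → a))) = ¬T = F
e ↔ ¬¬((e → (d ⊕ (a → b))) ∨ (e → (d → a))) = T ↔ F = F
(b ↔ ((((b ⊕ c) → e) ⊕ (b ∧ a)) ∨ e)) ↔ (e ↔ ¬¬((e → (d ⊕ (a → b))) ∨ (e → (d → a)))) = F ↔ F = T

T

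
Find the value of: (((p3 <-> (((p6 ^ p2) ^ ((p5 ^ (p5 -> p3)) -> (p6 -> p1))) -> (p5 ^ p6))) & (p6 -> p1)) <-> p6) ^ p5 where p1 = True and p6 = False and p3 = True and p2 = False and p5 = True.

True

Substituting p1=True, p6=False, p3=True, p2=False, p5=True:
p6 ^ p2 = False ^ False = False
p5 -> p3 = True -> True = True
p5 ^ (p5 -> p3) = True ^ True = False
p6 -> p1 = False -> True = True
(p5 ^ (p5 -> p3)) -> (p6 -> p1) = False -> True = True
(p6 ^ p2) ^ ((p5 ^ (p5 -> p3)) -> (p6 -> p1)) = False ^ True = True
p5 ^ p6 = True ^ False = True
((p6 ^ p2) ^ ((p5 ^ (p5 -> p3)) -> (p6 -> p1))) -> (p5 ^ p6) = True -> True = True
p3 <-> (((p6 ^ p2) ^ ((p5 ^ (p5 -> p3)) -> (p6 -> p1))) -> (p5 ^ p6)) = True <-> True = True
p6 -> p1 = False -> True = True
(p3 <-> (((p6 ^ p2) ^ ((p5 ^ (p5 -> p3)) -> (p6 -> p1))) -> (p5 ^ p6))) & (p6 -> p1) = True & True = True
((p3 <-> (((p6 ^ p2) ^ ((p5 ^ (p5 -> p3)) -> (p6 -> p1))) -> (p5 ^ p6))) & (p6 -> p1)) <-> p6 = True <-> False = False
(((p3 <-> (((p6 ^ p2) ^ ((p5 ^ (p5 -> p3)) -> (p6 -> p1))) -> (p5 ^ p6))) & (p6 -> p1)) <-> p6) ^ p5 = False ^ True = True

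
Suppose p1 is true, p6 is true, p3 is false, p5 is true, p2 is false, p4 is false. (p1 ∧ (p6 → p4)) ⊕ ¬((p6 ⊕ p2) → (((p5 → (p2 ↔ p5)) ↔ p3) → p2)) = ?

p6 → p4 = T → F = F
p1 ∧ (p6 → p4) = T ∧ F = F
p6 ⊕ p2 = T ⊕ F = T
p2 ↔ p5 = F ↔ T = F
p5 → (p2 ↔ p5) = T → F = F
(p5 → (p2 ↔ p5)) ↔ p3 = F ↔ F = T
((p5 → (p2 ↔ p5)) ↔ p3) → p2 = T → F = F
(p6 ⊕ p2) → (((p5 → (p2 ↔ p5)) ↔ p3) → p2) = T → F = F
¬((p6 ⊕ p2) → (((p5 → (p2 ↔ p5)) ↔ p3) → p2)) = ¬F = T
(p1 ∧ (p6 → p4)) ⊕ ¬((p6 ⊕ p2) → (((p5 → (p2 ↔ p5)) ↔ p3) → p2)) = F ⊕ T = T

T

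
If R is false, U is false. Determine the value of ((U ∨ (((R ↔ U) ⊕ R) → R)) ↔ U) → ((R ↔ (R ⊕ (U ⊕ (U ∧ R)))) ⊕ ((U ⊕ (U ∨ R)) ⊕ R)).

T

R ↔ U = F ↔ F = T
(R ↔ U) ⊕ R = T ⊕ F = T
((R ↔ U) ⊕ R) → R = T → F = F
U ∨ (((R ↔ U) ⊕ R) → R) = F ∨ F = F
(U ∨ (((R ↔ U) ⊕ R) → R)) ↔ U = F ↔ F = T
U ∧ R = F ∧ F = F
U ⊕ (U ∧ R) = F ⊕ F = F
R ⊕ (U ⊕ (U ∧ R)) = F ⊕ F = F
R ↔ (R ⊕ (U ⊕ (U ∧ R))) = F ↔ F = T
U ∨ R = F ∨ F = F
U ⊕ (U ∨ R) = F ⊕ F = F
(U ⊕ (U ∨ R)) ⊕ R = F ⊕ F = F
(R ↔ (R ⊕ (U ⊕ (U ∧ R)))) ⊕ ((U ⊕ (U ∨ R)) ⊕ R) = T ⊕ F = T
((U ∨ (((R ↔ U) ⊕ R) → R)) ↔ U) → ((R ↔ (R ⊕ (U ⊕ (U ∧ R)))) ⊕ ((U ⊕ (U ∨ R)) ⊕ R)) = T → T = T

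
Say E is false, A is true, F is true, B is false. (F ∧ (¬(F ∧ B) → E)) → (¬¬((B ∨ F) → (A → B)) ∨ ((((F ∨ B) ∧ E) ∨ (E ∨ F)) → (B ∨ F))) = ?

F ∧ B = True ∧ False = False
¬(F ∧ B) = ¬False = True
¬(F ∧ B) → E = True → False = False
F ∧ (¬(F ∧ B) → E) = True ∧ False = False
B ∨ F = False ∨ True = True
A → B = True → False = False
(B ∨ F) → (A → B) = True → False = False
¬((B ∨ F) → (A → B)) = ¬False = True
¬¬((B ∨ F) → (A → B)) = ¬True = False
F ∨ B = True ∨ False = True
(F ∨ B) ∧ E = True ∧ False = False
E ∨ F = False ∨ True = True
((F ∨ B) ∧ E) ∨ (E ∨ F) = False ∨ True = True
B ∨ F = False ∨ True = True
(((F ∨ B) ∧ E) ∨ (E ∨ F)) → (B ∨ F) = True → True = True
¬¬((B ∨ F) → (A → B)) ∨ ((((F ∨ B) ∧ E) ∨ (E ∨ F)) → (B ∨ F)) = False ∨ True = True
(F ∧ (¬(F ∧ B) → E)) → (¬¬((B ∨ F) → (A → B)) ∨ ((((F ∨ B) ∧ E) ∨ (E ∨ F)) → (B ∨ F))) = False → True = True

True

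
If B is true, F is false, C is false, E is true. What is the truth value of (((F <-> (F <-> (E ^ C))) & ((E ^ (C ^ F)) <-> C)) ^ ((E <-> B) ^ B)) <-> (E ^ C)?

E ^ C = True ^ False = True
F <-> (E ^ C) = False <-> True = False
F <-> (F <-> (E ^ C)) = False <-> False = True
C ^ F = False ^ False = False
E ^ (C ^ F) = True ^ False = True
(E ^ (C ^ F)) <-> C = True <-> False = False
(F <-> (F <-> (E ^ C))) & ((E ^ (C ^ F)) <-> C) = True & False = False
E <-> B = True <-> True = True
(E <-> B) ^ B = True ^ True = False
((F <-> (F <-> (E ^ C))) & ((E ^ (C ^ F)) <-> C)) ^ ((E <-> B) ^ B) = False ^ False = False
E ^ C = True ^ False = True
(((F <-> (F <-> (E ^ C))) & ((E ^ (C ^ F)) <-> C)) ^ ((E <-> B) ^ B)) <-> (E ^ C) = False <-> True = False

False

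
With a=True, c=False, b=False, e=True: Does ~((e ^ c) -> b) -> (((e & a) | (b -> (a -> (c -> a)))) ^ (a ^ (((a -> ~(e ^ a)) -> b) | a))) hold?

True

Substituting a=True, c=False, b=False, e=True:
e ^ c = True ^ False = True
(e ^ c) -> b = True -> False = False
~((e ^ c) -> b) = ~False = True
e & a = True & True = True
c -> a = False -> True = True
a -> (c -> a) = True -> True = True
b -> (a -> (c -> a)) = False -> True = True
(e & a) | (b -> (a -> (c -> a))) = True | True = True
e ^ a = True ^ True = False
~(e ^ a) = ~False = True
a -> ~(e ^ a) = True -> True = True
(a -> ~(e ^ a)) -> b = True -> False = False
((a -> ~(e ^ a)) -> b) | a = False | True = True
a ^ (((a -> ~(e ^ a)) -> b) | a) = True ^ True = False
((e & a) | (b -> (a -> (c -> a)))) ^ (a ^ (((a -> ~(e ^ a)) -> b) | a)) = True ^ False = True
~((e ^ c) -> b) -> (((e & a) | (b -> (a -> (c -> a)))) ^ (a ^ (((a -> ~(e ^ a)) -> b) | a))) = True -> True = True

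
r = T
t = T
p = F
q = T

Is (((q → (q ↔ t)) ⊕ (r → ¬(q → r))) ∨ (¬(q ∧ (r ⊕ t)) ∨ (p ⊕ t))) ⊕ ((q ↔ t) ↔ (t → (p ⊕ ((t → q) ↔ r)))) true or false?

q ↔ t = T ↔ T = T
q → (q ↔ t) = T → T = T
q → r = T → T = T
¬(q → r) = ¬T = F
r → ¬(q → r) = T → F = F
(q → (q ↔ t)) ⊕ (r → ¬(q → r)) = T ⊕ F = T
r ⊕ t = T ⊕ T = F
q ∧ (r ⊕ t) = T ∧ F = F
¬(q ∧ (r ⊕ t)) = ¬F = T
p ⊕ t = F ⊕ T = T
¬(q ∧ (r ⊕ t)) ∨ (p ⊕ t) = T ∨ T = T
((q → (q ↔ t)) ⊕ (r → ¬(q → r))) ∨ (¬(q ∧ (r ⊕ t)) ∨ (p ⊕ t)) = T ∨ T = T
q ↔ t = T ↔ T = T
t → q = T → T = T
(t → q) ↔ r = T ↔ T = T
p ⊕ ((t → q) ↔ r) = F ⊕ T = T
t → (p ⊕ ((t → q) ↔ r)) = T → T = T
(q ↔ t) ↔ (t → (p ⊕ ((t → q) ↔ r))) = T ↔ T = T
(((q → (q ↔ t)) ⊕ (r → ¬(q → r))) ∨ (¬(q ∧ (r ⊕ t)) ∨ (p ⊕ t))) ⊕ ((q ↔ t) ↔ (t → (p ⊕ ((t → q) ↔ r)))) = T ⊕ T = F

F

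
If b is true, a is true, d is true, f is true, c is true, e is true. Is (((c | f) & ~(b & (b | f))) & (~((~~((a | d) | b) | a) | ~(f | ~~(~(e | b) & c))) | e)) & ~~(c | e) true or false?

F

Substituting b=T, a=T, d=T, f=T, c=T, e=T:
c | f = T | T = T
b | f = T | T = T
b & (b | f) = T & T = T
~(b & (b | f)) = ~T = F
(c | f) & ~(b & (b | f)) = T & F = F
a | d = T | T = T
(a | d) | b = T | T = T
~((a | d) | b) = ~T = F
~~((a | d) | b) = ~F = T
~~((a | d) | b) | a = T | T = T
e | b = T | T = T
~(e | b) = ~T = F
~(e | b) & c = F & T = F
~(~(e | b) & c) = ~F = T
~~(~(e | b) & c) = ~T = F
f | ~~(~(e | b) & c) = T | F = T
~(f | ~~(~(e | b) & c)) = ~T = F
(~~((a | d) | b) | a) | ~(f | ~~(~(e | b) & c)) = T | F = T
~((~~((a | d) | b) | a) | ~(f | ~~(~(e | b) & c))) = ~T = F
~((~~((a | d) | b) | a) | ~(f | ~~(~(e | b) & c))) | e = F | T = T
((c | f) & ~(b & (b | f))) & (~((~~((a | d) | b) | a) | ~(f | ~~(~(e | b) & c))) | e) = F & T = F
c | e = T | T = T
~(c | e) = ~T = F
~~(c | e) = ~F = T
(((c | f) & ~(b & (b | f))) & (~((~~((a | d) | b) | a) | ~(f | ~~(~(e | b) & c))) | e)) & ~~(c | e) = F & T = F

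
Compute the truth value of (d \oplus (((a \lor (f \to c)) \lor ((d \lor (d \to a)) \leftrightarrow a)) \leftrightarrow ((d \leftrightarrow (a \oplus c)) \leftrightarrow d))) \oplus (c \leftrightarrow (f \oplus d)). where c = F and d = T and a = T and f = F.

Substituting c=F, d=T, a=T, f=F:
f \to c = F \to F = T
a \lor (f \to c) = T \lor T = T
d \to a = T \to T = T
d \lor (d \to a) = T \lor T = T
(d \lor (d \to a)) \leftrightarrow a = T \leftrightarrow T = T
(a \lor (f \to c)) \lor ((d \lor (d \to a)) \leftrightarrow a) = T \lor T = T
a \oplus c = T \oplus F = T
d \leftrightarrow (a \oplus c) = T \leftrightarrow T = T
(d \leftrightarrow (a \oplus c)) \leftrightarrow d = T \leftrightarrow T = T
((a \lor (f \to c)) \lor ((d \lor (d \to a)) \leftrightarrow a)) \leftrightarrow ((d \leftrightarrow (a \oplus c)) \leftrightarrow d) = T \leftrightarrow T = T
d \oplus (((a \lor (f \to c)) \lor ((d \lor (d \to a)) \leftrightarrow a)) \leftrightarrow ((d \leftrightarrow (a \oplus c)) \leftrightarrow d)) = T \oplus T = F
f \oplus d = F \oplus T = T
c \leftrightarrow (f \oplus d) = F \leftrightarrow T = F
(d \oplus (((a \lor (f \to c)) \lor ((d \lor (d \to a)) \leftrightarrow a)) \leftrightarrow ((d \leftrightarrow (a \oplus c)) \leftrightarrow d))) \oplus (c \leftrightarrow (f \oplus d)) = F \oplus F = F

F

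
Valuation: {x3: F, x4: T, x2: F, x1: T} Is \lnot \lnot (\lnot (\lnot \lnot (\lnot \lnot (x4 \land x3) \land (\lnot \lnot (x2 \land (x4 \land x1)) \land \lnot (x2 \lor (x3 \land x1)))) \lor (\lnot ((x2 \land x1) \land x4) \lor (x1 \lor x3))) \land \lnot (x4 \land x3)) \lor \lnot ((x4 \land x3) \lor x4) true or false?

x4 \land x3 = T \land F = F
\lnot (x4 \land x3) = \lnot F = T
\lnot \lnot (x4 \land x3) = \lnot T = F
x4 \land x1 = T \land T = T
x2 \land (x4 \land x1) = F \land T = F
\lnot (x2 \land (x4 \land x1)) = \lnot F = T
\lnot \lnot (x2 \land (x4 \land x1)) = \lnot T = F
x3 \land x1 = F \land T = F
x2 \lor (x3 \land x1) = F \lor F = F
\lnot (x2 \lor (x3 \land x1)) = \lnot F = T
\lnot \lnot (x2 \land (x4 \land x1)) \land \lnot (x2 \lor (x3 \land x1)) = F \land T = F
\lnot \lnot (x4 \land x3) \land (\lnot \lnot (x2 \land (x4 \land x1)) \land \lnot (x2 \lor (x3 \land x1))) = F \land F = F
\lnot (\lnot \lnot (x4 \land x3) \land (\lnot \lnot (x2 \land (x4 \land x1)) \land \lnot (x2 \lor (x3 \land x1)))) = \lnot F = T
\lnot \lnot (\lnot \lnot (x4 \land x3) \land (\lnot \lnot (x2 \land (x4 \land x1)) \land \lnot (x2 \lor (x3 \land x1)))) = \lnot T = F
x2 \land x1 = F \land T = F
(x2 \land x1) \land x4 = F \land T = F
\lnot ((x2 \land x1) \land x4) = \lnot F = T
x1 \lor x3 = T \lor F = T
\lnot ((x2 \land x1) \land x4) \lor (x1 \lor x3) = T \lor T = T
\lnot \lnot (\lnot \lnot (x4 \land x3) \land (\lnot \lnot (x2 \land (x4 \land x1)) \land \lnot (x2 \lor (x3 \land x1)))) \lor (\lnot ((x2 \land x1) \land x4) \lor (x1 \lor x3)) = F \lor T = T
\lnot (\lnot \lnot (\lnot \lnot (x4 \land x3) \land (\lnot \lnot (x2 \land (x4 \land x1)) \land \lnot (x2 \lor (x3 \land x1)))) \lor (\lnot ((x2 \land x1) \land x4) \lor (x1 \lor x3))) = \lnot T = F
x4 \land x3 = T \land F = F
\lnot (x4 \land x3) = \lnot F = T
\lnot (\lnot \lnot (\lnot \lnot (x4 \land x3) \land (\lnot \lnot (x2 \land (x4 \land x1)) \land \lnot (x2 \lor (x3 \land x1)))) \lor (\lnot ((x2 \land x1) \land x4) \lor (x1 \lor x3))) \land \lnot (x4 \land x3) = F \land T = F
\lnot (\lnot (\lnot \lnot (\lnot \lnot (x4 \land x3) \land (\lnot \lnot (x2 \land (x4 \land x1)) \land \lnot (x2 \lor (x3 \land x1)))) \lor (\lnot ((x2 \land x1) \land x4) \lor (x1 \lor x3))) \land \lnot (x4 \land x3)) = \lnot F = T
\lnot \lnot (\lnot (\lnot \lnot (\lnot \lnot (x4 \land x3) \land (\lnot \lnot (x2 \land (x4 \land x1)) \land \lnot (x2 \lor (x3 \land x1)))) \lor (\lnot ((x2 \land x1) \land x4) \lor (x1 \lor x3))) \land \lnot (x4 \land x3)) = \lnot T = F
x4 \land x3 = T \land F = F
(x4 \land x3) \lor x4 = F \lor T = T
\lnot ((x4 \land x3) \lor x4) = \lnot T = F
\lnot \lnot (\lnot (\lnot \lnot (\lnot \lnot (x4 \land x3) \land (\lnot \lnot (x2 \land (x4 \land x1)) \land \lnot (x2 \lor (x3 \land x1)))) \lor (\lnot ((x2 \land x1) \land x4) \lor (x1 \lor x3))) \land \lnot (x4 \land x3)) \lor \lnot ((x4 \land x3) \lor x4) = F \lor F = F

F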